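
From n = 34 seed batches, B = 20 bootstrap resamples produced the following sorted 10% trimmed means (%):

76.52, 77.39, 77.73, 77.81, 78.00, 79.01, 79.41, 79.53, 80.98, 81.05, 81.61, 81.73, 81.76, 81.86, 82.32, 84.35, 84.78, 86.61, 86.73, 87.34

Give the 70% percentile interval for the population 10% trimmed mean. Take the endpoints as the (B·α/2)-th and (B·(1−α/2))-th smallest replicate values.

(77.73, 84.78)

α = 0.30; lower rank = 20 × 0.150 = 3; upper rank = 20 × 0.850 = 17.
The 3rd smallest replicate is 77.73; the 17th is 84.78.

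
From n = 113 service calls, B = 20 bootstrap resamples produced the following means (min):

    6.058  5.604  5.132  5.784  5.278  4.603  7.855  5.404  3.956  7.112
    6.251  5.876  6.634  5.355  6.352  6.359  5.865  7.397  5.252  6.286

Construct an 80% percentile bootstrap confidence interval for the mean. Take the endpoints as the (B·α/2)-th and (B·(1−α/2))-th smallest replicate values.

(4.603, 7.112)

Sorted replicates: 3.956, 4.603, 5.132, 5.252, 5.278, 5.355, 5.404, 5.604, 5.784, 5.865, 5.876, 6.058, 6.251, 6.286, 6.352, 6.359, 6.634, 7.112, 7.397, 7.855
α = 0.20; lower rank = 20 × 0.100 = 2; upper rank = 20 × 0.900 = 18.
The 2nd smallest replicate is 4.603; the 18th is 7.112.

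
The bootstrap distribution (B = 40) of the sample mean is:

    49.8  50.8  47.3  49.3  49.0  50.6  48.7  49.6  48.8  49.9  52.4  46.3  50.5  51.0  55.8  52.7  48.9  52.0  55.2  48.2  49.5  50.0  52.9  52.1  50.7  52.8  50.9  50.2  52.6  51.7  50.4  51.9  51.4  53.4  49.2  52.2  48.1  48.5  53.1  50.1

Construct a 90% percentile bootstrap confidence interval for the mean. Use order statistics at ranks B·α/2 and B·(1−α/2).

(47.3, 53.4)

Sorted replicates: 46.3, 47.3, 48.1, 48.2, 48.5, 48.7, 48.8, 48.9, 49.0, 49.2, 49.3, 49.5, 49.6, 49.8, 49.9, 50.0, 50.1, 50.2, 50.4, 50.5, 50.6, 50.7, 50.8, 50.9, 51.0, 51.4, 51.7, 51.9, 52.0, 52.1, 52.2, 52.4, 52.6, 52.7, 52.8, 52.9, 53.1, 53.4, 55.2, 55.8
α = 0.10; lower rank = 40 × 0.050 = 2; upper rank = 40 × 0.950 = 38.
The 2nd smallest replicate is 47.3; the 38th is 53.4.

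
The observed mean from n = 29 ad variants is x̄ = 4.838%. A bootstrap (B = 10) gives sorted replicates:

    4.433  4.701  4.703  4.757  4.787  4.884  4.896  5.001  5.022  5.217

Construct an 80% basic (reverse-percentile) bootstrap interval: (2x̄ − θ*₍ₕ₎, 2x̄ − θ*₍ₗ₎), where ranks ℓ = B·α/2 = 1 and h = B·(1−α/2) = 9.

Percentile endpoints at ranks 1 and 9: θ*₍1₎ = 4.433, θ*₍9₎ = 5.022.
Basic interval reflects these around x̄:
  lower = 2 × 4.838 − 5.022 = 4.654
  upper = 2 × 4.838 − 4.433 = 5.243

(4.654, 5.243)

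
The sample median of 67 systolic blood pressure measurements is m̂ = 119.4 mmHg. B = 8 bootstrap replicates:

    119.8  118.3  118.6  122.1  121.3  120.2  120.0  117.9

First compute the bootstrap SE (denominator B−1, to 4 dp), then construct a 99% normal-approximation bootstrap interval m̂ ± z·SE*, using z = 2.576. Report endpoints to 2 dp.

(115.62, 123.18)

Mean of replicates = 119.7750; sum of squared deviations = 15.0350; SE* = √(15.0350/7) = 1.4656
Margin = 2.576 × 1.4656 = 3.775
Interval: 119.4 ± 3.775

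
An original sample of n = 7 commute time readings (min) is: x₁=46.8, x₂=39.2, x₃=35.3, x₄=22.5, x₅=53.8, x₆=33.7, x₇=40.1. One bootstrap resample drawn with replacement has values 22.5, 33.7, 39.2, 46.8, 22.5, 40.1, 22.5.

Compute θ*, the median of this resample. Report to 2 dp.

θ* = 33.70

Sorted: 22.5, 22.5, 22.5, 33.7, 39.2, 40.1, 46.8
Median = middle value = 33.70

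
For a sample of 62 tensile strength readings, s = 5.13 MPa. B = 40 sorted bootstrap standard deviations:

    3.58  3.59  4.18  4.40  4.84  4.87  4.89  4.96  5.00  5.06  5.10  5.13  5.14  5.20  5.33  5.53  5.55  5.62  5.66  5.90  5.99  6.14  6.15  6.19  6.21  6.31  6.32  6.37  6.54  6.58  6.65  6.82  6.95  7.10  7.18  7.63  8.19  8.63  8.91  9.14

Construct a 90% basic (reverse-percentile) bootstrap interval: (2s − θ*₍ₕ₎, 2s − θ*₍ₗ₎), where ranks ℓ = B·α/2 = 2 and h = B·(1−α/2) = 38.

Percentile endpoints at ranks 2 and 38: θ*₍2₎ = 3.59, θ*₍38₎ = 8.63.
Basic interval reflects these around s:
  lower = 2 × 5.13 − 8.63 = 1.63
  upper = 2 × 5.13 − 3.59 = 6.67

(1.63, 6.67)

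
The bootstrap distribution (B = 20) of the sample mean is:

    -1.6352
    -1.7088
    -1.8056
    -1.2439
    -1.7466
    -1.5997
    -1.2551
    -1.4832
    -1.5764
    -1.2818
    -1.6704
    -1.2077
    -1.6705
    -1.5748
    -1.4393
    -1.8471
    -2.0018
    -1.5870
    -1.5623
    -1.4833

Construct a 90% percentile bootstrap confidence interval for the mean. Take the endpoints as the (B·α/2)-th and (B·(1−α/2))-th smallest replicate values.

(-2.0018, -1.2439)

Sorted replicates: -2.0018, -1.8471, -1.8056, -1.7466, -1.7088, -1.6705, -1.6704, -1.6352, -1.5997, -1.5870, -1.5764, -1.5748, -1.5623, -1.4833, -1.4832, -1.4393, -1.2818, -1.2551, -1.2439, -1.2077
α = 0.10; lower rank = 20 × 0.050 = 1; upper rank = 20 × 0.950 = 19.
The 1st smallest replicate is -2.0018; the 19th is -1.2439.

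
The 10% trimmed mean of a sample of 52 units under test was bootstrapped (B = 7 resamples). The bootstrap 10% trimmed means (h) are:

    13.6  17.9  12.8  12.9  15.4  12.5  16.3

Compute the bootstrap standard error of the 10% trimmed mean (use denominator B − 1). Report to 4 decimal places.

Bootstrap SE is the standard deviation of the 7 replicate 10% trimmed means.
Mean of replicates: (13.6 + 17.9 + 12.8 + 12.9 + 15.4 + 12.5 + 16.3) / 7 = 101.40000 / 7 = 14.48571
Sum of squared deviations: (−0.88571)² + (+3.41429)² + (−1.68571)² + (−1.58571)² + (+0.91429)² + (−1.98571)² + (+1.81429)² = 25.86857
Variance = 25.86857 / 6 = 4.31143
SE* = √4.31143

SE* = 2.0764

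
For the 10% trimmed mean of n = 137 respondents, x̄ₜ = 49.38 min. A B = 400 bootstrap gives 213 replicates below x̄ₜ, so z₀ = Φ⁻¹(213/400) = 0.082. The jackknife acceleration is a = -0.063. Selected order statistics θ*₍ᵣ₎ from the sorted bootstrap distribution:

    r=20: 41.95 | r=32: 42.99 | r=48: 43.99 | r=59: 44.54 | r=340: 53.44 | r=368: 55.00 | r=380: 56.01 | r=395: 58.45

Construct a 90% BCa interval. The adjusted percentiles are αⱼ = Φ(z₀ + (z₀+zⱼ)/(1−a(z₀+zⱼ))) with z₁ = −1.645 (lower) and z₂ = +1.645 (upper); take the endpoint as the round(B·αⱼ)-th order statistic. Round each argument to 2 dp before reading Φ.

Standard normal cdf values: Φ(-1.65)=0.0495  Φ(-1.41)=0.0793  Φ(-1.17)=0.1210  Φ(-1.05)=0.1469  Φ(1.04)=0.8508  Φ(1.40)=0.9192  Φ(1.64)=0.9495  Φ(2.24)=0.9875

(41.95, 56.01)

Lower: z₀ + z₁ = 0.082 + (-1.645) = -1.563; 1 − a(z₀+z₁) = 1 − (-0.063)(-1.563) = 0.9015; argument = 0.082 + (-1.563)/0.9015 = -1.6517 → -1.65.
α₁ = Φ(-1.65) = 0.0495; rank = round(400 × 0.0495) = 20; θ*₍20₎ = 41.95.
Upper: z₀ + z₂ = 1.727; 1 − a(z₀+z₂) = 1.1088; argument = 1.6395 → 1.64; α₂ = 0.9495; rank = 380; θ*₍380₎ = 56.01.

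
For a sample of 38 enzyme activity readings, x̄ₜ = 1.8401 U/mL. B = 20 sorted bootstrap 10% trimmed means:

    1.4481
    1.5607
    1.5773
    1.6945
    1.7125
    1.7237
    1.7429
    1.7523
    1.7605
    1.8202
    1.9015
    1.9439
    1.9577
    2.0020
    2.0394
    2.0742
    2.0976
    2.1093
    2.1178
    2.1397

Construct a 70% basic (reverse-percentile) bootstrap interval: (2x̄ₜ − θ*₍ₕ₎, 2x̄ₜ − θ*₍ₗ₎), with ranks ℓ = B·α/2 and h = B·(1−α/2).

Percentile endpoints at ranks 3 and 17: θ*₍3₎ = 1.5773, θ*₍17₎ = 2.0976.
Basic interval reflects these around x̄ₜ:
  lower = 2 × 1.8401 − 2.0976 = 1.5826
  upper = 2 × 1.8401 − 1.5773 = 2.1029

(1.5826, 2.1029)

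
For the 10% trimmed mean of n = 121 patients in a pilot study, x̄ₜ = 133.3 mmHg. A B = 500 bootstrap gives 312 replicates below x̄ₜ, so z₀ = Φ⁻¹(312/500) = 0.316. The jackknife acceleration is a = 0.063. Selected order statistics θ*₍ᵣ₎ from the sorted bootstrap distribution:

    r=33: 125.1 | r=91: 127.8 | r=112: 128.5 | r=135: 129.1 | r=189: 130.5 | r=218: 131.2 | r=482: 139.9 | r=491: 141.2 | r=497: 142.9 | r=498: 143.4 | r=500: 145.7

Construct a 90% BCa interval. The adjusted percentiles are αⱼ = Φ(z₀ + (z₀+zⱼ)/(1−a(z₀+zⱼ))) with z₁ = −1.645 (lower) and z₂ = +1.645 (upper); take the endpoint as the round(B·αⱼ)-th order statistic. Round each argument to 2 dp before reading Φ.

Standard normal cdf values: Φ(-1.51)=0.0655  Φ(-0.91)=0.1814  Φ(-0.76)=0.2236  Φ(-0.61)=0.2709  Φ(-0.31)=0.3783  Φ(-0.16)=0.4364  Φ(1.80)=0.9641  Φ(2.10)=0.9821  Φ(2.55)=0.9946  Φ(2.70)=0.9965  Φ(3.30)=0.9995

Lower: z₀ + z₁ = 0.316 + (-1.645) = -1.329; 1 − a(z₀+z₁) = 1 − (0.063)(-1.329) = 1.0837; argument = 0.316 + (-1.329)/1.0837 = -0.9103 → -0.91.
α₁ = Φ(-0.91) = 0.1814; rank = round(500 × 0.1814) = 91; θ*₍91₎ = 127.8.
Upper: z₀ + z₂ = 1.961; 1 − a(z₀+z₂) = 0.8765; argument = 2.5534 → 2.55; α₂ = 0.9946; rank = 497; θ*₍497₎ = 142.9.

(127.8, 142.9)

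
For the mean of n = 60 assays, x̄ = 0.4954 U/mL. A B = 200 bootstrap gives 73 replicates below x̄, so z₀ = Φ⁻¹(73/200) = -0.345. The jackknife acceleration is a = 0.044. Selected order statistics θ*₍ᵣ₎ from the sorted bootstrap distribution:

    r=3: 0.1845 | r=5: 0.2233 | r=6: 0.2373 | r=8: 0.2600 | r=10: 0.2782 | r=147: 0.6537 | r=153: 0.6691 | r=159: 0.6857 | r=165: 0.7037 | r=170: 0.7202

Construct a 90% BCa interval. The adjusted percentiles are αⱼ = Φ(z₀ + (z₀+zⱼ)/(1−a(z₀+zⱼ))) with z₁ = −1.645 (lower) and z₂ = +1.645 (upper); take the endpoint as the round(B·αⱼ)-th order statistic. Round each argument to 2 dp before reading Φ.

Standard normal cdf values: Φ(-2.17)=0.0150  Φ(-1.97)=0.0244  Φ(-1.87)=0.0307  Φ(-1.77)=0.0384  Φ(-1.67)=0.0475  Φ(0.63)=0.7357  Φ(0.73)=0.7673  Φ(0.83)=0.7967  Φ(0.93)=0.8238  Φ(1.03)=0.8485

(0.1845, 0.7202)

Lower: z₀ + z₁ = -0.345 + (-1.645) = -1.990; 1 − a(z₀+z₁) = 1 − (0.044)(-1.990) = 1.0876; argument = -0.345 + (-1.990)/1.0876 = -2.1748 → -2.17.
α₁ = Φ(-2.17) = 0.0150; rank = round(200 × 0.0150) = 3; θ*₍3₎ = 0.1845.
Upper: z₀ + z₂ = 1.300; 1 − a(z₀+z₂) = 0.9428; argument = 1.0339 → 1.03; α₂ = 0.8485; rank = 170; θ*₍170₎ = 0.7202.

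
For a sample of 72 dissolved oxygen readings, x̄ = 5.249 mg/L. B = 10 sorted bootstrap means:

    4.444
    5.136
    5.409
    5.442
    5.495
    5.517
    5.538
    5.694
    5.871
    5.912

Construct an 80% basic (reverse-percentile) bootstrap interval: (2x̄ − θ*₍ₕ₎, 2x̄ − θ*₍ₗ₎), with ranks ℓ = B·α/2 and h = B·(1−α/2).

(4.627, 6.054)

Percentile endpoints at ranks 1 and 9: θ*₍1₎ = 4.444, θ*₍9₎ = 5.871.
Basic interval reflects these around x̄:
  lower = 2 × 5.249 − 5.871 = 4.627
  upper = 2 × 5.249 − 4.444 = 6.054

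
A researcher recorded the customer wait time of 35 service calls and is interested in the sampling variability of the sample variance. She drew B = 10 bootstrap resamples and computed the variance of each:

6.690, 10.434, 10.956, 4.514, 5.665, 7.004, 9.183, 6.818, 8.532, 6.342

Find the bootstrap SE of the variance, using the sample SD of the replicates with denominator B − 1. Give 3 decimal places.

SE* = 2.090

Bootstrap SE is the standard deviation of the 10 replicate variances.
Mean of replicates: (6.690 + 10.434 + 10.956 + 4.514 + 5.665 + 7.004 + 9.183 + 6.818 + 8.532 + 6.342) / 10 = 76.1380 / 10 = 7.6138
Sum of squared deviations: (−0.9238)² + (+2.8202)² + (+3.3422)² + (−3.0998)² + (−1.9488)² + (−0.6098)² + (+1.5692)² + (−0.7958)² + (+0.9182)² + (−1.2718)² = 39.3119
Variance = 39.3119 / 9 = 4.3680
SE* = √4.3680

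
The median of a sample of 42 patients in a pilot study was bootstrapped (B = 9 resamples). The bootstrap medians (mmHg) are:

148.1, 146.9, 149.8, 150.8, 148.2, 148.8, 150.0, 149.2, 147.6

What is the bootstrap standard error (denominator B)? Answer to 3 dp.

SE* = 1.178

Bootstrap SE is the standard deviation of the 9 replicate medians.
Mean of replicates: (148.1 + 146.9 + 149.8 + 150.8 + 148.2 + 148.8 + 150.0 + 149.2 + 147.6) / 9 = 1339.4000 / 9 = 148.8222
Sum of squared deviations: (−0.7222)² + (−1.9222)² + (+0.9778)² + (+1.9778)² + (−0.6222)² + (−0.0222)² + (+1.1778)² + (+0.3778)² + (−1.2222)² = 12.4956
Variance = 12.4956 / 9 = 1.3884
SE* = √1.3884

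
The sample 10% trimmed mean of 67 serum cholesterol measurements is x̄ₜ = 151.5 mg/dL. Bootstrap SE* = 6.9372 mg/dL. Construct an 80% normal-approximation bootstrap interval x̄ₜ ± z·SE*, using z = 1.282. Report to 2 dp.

(142.61, 160.39)

Margin = 1.282 × 6.9372 = 8.893
Interval: 151.5 ± 8.893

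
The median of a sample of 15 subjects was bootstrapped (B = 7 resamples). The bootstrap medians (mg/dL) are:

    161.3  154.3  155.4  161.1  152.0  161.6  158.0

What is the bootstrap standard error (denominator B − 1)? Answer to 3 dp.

SE* = 3.855

Bootstrap SE is the standard deviation of the 7 replicate medians.
Mean of replicates: (161.3 + 154.3 + 155.4 + 161.1 + 152.0 + 161.6 + 158.0) / 7 = 1103.7000 / 7 = 157.6714
Sum of squared deviations: (+3.6286)² + (−3.3714)² + (−2.2714)² + (+3.4286)² + (−5.6714)² + (+3.9286)² + (+0.3286)² = 89.1543
Variance = 89.1543 / 6 = 14.8590
SE* = √14.8590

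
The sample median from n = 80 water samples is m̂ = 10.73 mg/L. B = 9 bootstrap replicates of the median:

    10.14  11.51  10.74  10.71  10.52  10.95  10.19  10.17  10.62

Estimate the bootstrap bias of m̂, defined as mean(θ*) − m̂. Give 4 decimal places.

bias = −0.1133

mean(θ*) = (10.14 + 11.51 + 10.74 + 10.71 + 10.52 + 10.95 + 10.19 + 10.17 + 10.62) / 9 = 10.61667
bias = 10.61667 − 10.73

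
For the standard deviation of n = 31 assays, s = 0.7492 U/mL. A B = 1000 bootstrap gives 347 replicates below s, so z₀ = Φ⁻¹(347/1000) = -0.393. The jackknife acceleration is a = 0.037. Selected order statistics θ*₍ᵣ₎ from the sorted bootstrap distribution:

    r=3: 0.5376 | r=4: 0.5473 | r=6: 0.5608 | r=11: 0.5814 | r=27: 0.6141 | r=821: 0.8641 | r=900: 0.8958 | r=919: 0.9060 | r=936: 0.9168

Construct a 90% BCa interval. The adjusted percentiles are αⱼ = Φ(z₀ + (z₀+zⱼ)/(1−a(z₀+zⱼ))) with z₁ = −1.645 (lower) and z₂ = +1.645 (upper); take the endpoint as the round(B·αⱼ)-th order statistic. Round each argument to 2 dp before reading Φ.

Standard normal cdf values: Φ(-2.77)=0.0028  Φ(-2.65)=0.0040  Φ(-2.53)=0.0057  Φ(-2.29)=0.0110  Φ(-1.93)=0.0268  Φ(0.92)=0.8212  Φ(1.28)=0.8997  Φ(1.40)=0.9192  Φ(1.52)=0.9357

(0.5814, 0.8641)

Lower: z₀ + z₁ = -0.393 + (-1.645) = -2.038; 1 − a(z₀+z₁) = 1 − (0.037)(-2.038) = 1.0754; argument = -0.393 + (-2.038)/1.0754 = -2.2881 → -2.29.
α₁ = Φ(-2.29) = 0.0110; rank = round(1000 × 0.0110) = 11; θ*₍11₎ = 0.5814.
Upper: z₀ + z₂ = 1.252; 1 − a(z₀+z₂) = 0.9537; argument = 0.9198 → 0.92; α₂ = 0.8212; rank = 821; θ*₍821₎ = 0.8641.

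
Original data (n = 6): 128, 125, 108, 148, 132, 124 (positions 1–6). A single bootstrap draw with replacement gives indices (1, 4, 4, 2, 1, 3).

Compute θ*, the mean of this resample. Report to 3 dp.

Resample values: 128, 148, 148, 125, 128, 108.
Mean = (128 + 148 + 148 + 125 + 128 + 108) / 6 = 785.0 / 6 = 130.833

θ* = 130.833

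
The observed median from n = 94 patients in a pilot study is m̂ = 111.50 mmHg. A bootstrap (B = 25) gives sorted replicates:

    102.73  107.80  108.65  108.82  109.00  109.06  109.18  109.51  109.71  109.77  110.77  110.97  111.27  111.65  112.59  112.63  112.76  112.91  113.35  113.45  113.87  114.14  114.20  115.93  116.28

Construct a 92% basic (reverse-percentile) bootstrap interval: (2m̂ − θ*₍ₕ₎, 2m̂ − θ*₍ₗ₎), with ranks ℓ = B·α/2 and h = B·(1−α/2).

Percentile endpoints at ranks 1 and 24: θ*₍1₎ = 102.73, θ*₍24₎ = 115.93.
Basic interval reflects these around m̂:
  lower = 2 × 111.50 − 115.93 = 107.07
  upper = 2 × 111.50 − 102.73 = 120.27

(107.07, 120.27)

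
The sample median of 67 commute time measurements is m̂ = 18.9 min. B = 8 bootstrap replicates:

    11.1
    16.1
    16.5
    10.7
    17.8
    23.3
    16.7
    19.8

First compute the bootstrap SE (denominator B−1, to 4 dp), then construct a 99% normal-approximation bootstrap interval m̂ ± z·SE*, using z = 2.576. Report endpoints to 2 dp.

(8.15, 29.65)

Mean of replicates = 16.5000; sum of squared deviations = 121.8200; SE* = √(121.8200/7) = 4.1717
Margin = 2.576 × 4.1717 = 10.746
Interval: 18.9 ± 10.746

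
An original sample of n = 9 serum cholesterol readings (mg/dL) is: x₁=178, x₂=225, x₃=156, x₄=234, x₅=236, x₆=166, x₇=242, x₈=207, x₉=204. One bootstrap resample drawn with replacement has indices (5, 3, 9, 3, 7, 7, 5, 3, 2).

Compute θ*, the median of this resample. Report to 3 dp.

Resample values: 236, 156, 204, 156, 242, 242, 236, 156, 225.
Sorted: 156, 156, 156, 204, 225, 236, 236, 242, 242
Median = middle value = 225.000

θ* = 225.000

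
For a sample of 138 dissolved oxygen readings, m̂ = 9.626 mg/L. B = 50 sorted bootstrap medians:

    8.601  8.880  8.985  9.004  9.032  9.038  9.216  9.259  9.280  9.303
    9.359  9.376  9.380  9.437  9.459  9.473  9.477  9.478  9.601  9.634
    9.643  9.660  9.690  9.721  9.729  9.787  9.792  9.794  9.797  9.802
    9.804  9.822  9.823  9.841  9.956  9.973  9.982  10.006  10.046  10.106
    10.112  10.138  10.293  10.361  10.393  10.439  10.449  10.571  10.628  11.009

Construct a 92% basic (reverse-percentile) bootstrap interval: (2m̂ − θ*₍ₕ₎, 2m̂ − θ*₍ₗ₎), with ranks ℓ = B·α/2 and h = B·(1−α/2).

(8.681, 10.372)

Percentile endpoints at ranks 2 and 48: θ*₍2₎ = 8.880, θ*₍48₎ = 10.571.
Basic interval reflects these around m̂:
  lower = 2 × 9.626 − 10.571 = 8.681
  upper = 2 × 9.626 − 8.880 = 10.372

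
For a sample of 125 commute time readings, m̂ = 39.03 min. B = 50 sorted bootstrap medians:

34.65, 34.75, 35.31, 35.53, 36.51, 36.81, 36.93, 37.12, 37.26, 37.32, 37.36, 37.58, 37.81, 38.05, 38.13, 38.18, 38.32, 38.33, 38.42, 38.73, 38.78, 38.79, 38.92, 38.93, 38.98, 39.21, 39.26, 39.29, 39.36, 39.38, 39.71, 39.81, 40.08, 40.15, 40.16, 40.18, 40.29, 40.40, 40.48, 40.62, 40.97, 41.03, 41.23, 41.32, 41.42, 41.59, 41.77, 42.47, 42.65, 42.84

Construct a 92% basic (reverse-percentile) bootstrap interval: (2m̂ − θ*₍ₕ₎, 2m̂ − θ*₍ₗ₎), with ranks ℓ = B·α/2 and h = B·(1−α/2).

(35.59, 43.31)

Percentile endpoints at ranks 2 and 48: θ*₍2₎ = 34.75, θ*₍48₎ = 42.47.
Basic interval reflects these around m̂:
  lower = 2 × 39.03 − 42.47 = 35.59
  upper = 2 × 39.03 − 34.75 = 43.31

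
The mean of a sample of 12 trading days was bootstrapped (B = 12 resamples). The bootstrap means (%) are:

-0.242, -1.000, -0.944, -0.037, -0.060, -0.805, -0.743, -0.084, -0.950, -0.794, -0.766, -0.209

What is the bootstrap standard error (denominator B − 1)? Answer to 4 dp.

SE* = 0.3882

Bootstrap SE is the standard deviation of the 12 replicate means.
Mean of replicates: ((-0.242) + (-1.000) + (-0.944) + (-0.037) + (-0.060) + (-0.805) + (-0.743) + (-0.084) + (-0.950) + (-0.794) + (-0.766) + (-0.209)) / 12 = -6.63400 / 12 = -0.55283
Sum of squared deviations: (+0.31083)² + (−0.44717)² + (−0.39117)² + (+0.51583)² + (+0.49283)² + (−0.25217)² + (−0.19017)² + (+0.46883)² + (−0.39717)² + (−0.24117)² + (−0.21317)² + (+0.34383)² = 1.65768
Variance = 1.65768 / 11 = 0.15070
SE* = √0.15070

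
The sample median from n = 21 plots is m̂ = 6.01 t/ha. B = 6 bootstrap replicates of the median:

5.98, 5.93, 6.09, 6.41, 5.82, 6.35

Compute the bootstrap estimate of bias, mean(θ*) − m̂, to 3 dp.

mean(θ*) = (5.98 + 5.93 + 6.09 + 6.41 + 5.82 + 6.35) / 6 = 6.0967
bias = 6.0967 − 6.01

bias = +0.087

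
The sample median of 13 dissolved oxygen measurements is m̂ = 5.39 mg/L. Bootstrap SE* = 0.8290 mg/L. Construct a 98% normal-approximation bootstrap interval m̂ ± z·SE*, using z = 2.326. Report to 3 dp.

Margin = 2.326 × 0.8290 = 1.9283
Interval: 5.39 ± 1.9283

(3.462, 7.318)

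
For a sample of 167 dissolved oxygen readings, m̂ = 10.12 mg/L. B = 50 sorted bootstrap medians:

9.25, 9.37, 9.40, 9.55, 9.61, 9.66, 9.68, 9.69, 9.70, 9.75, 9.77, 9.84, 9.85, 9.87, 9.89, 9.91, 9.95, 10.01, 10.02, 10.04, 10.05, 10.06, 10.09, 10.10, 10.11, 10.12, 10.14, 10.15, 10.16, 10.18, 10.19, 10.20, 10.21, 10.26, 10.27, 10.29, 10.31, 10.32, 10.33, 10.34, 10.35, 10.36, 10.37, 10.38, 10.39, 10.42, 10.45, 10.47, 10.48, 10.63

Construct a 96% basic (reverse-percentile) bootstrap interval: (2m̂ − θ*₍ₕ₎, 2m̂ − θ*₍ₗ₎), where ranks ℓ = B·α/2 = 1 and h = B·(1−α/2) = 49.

Percentile endpoints at ranks 1 and 49: θ*₍1₎ = 9.25, θ*₍49₎ = 10.48.
Basic interval reflects these around m̂:
  lower = 2 × 10.12 − 10.48 = 9.76
  upper = 2 × 10.12 − 9.25 = 10.99

(9.76, 10.99)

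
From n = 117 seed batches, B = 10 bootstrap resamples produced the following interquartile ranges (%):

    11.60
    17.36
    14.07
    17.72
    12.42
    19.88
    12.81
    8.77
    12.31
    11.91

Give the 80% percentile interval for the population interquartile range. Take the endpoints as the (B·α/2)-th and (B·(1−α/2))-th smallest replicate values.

Sorted replicates: 8.77, 11.60, 11.91, 12.31, 12.42, 12.81, 14.07, 17.36, 17.72, 19.88
α = 0.20; lower rank = 10 × 0.100 = 1; upper rank = 10 × 0.900 = 9.
The 1st smallest replicate is 8.77; the 9th is 17.72.

(8.77, 17.72)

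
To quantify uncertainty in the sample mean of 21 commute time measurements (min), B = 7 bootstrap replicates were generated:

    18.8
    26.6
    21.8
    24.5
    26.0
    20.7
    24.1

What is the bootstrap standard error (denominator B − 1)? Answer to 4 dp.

SE* = 2.8714

Bootstrap SE is the standard deviation of the 7 replicate means.
Mean of replicates: (18.8 + 26.6 + 21.8 + 24.5 + 26.0 + 20.7 + 24.1) / 7 = 162.50000 / 7 = 23.21429
Sum of squared deviations: (−4.41429)² + (+3.38571)² + (−1.41429)² + (+1.28571)² + (+2.78571)² + (−2.51429)² + (+0.88571)² = 49.46857
Variance = 49.46857 / 6 = 8.24476
SE* = √8.24476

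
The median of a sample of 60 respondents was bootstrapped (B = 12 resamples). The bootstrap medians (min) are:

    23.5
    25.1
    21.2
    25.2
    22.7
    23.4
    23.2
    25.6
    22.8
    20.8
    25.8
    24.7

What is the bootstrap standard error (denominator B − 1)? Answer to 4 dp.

SE* = 1.6533

Bootstrap SE is the standard deviation of the 12 replicate medians.
Mean of replicates: (23.5 + 25.1 + 21.2 + 25.2 + 22.7 + 23.4 + 23.2 + 25.6 + 22.8 + 20.8 + 25.8 + 24.7) / 12 = 284.00000 / 12 = 23.66667
Sum of squared deviations: (−0.16667)² + (+1.43333)² + (−2.46667)² + (+1.53333)² + (−0.96667)² + (−0.26667)² + (−0.46667)² + (+1.93333)² + (−0.86667)² + (−2.86667)² + (+2.13333)² + (+1.03333)² = 30.06667
Variance = 30.06667 / 11 = 2.73333
SE* = √2.73333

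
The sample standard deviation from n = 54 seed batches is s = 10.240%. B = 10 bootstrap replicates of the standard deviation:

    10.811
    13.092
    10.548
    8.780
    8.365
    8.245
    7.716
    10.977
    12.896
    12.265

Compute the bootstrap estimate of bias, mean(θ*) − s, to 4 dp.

mean(θ*) = (10.811 + 13.092 + 10.548 + 8.780 + 8.365 + 8.245 + 7.716 + 10.977 + 12.896 + 12.265) / 10 = 10.36950
bias = 10.36950 − 10.240

bias = +0.1295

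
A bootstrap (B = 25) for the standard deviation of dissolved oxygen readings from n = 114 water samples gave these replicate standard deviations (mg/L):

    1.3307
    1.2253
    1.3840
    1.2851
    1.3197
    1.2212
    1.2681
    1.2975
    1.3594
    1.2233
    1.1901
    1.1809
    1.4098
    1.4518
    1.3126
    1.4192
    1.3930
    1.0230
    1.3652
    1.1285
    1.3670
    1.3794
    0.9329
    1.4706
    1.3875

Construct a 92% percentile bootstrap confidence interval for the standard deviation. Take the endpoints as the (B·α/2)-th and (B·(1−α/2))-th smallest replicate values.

Sorted replicates: 0.9329, 1.0230, 1.1285, 1.1809, 1.1901, 1.2212, 1.2233, 1.2253, 1.2681, 1.2851, 1.2975, 1.3126, 1.3197, 1.3307, 1.3594, 1.3652, 1.3670, 1.3794, 1.3840, 1.3875, 1.3930, 1.4098, 1.4192, 1.4518, 1.4706
α = 0.08; lower rank = 25 × 0.040 = 1; upper rank = 25 × 0.960 = 24.
The 1st smallest replicate is 0.9329; the 24th is 1.4518.

(0.9329, 1.4518)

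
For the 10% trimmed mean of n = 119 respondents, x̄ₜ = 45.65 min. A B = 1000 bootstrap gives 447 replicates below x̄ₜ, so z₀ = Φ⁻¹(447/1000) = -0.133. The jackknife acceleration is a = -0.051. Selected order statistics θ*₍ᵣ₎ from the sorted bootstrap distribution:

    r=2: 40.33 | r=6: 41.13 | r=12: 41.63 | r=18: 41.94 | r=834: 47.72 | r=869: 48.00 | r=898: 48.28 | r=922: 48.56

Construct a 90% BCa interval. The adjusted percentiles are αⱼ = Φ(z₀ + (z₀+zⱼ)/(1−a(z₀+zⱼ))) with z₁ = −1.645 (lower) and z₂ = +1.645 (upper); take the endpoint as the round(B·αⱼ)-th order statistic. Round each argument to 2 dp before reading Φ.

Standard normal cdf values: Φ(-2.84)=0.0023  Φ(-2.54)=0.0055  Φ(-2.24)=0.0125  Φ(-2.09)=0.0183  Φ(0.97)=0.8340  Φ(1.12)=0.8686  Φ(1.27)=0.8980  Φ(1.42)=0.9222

Lower: z₀ + z₁ = -0.133 + (-1.645) = -1.778; 1 − a(z₀+z₁) = 1 − (-0.051)(-1.778) = 0.9093; argument = -0.133 + (-1.778)/0.9093 = -2.0883 → -2.09.
α₁ = Φ(-2.09) = 0.0183; rank = round(1000 × 0.0183) = 18; θ*₍18₎ = 41.94.
Upper: z₀ + z₂ = 1.512; 1 − a(z₀+z₂) = 1.0771; argument = 1.2708 → 1.27; α₂ = 0.8980; rank = 898; θ*₍898₎ = 48.28.

(41.94, 48.28)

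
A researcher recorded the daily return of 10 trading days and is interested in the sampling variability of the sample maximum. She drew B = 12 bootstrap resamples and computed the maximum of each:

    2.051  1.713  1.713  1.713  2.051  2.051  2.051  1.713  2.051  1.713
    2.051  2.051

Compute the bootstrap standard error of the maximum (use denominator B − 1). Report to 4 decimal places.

SE* = 0.1740

Bootstrap SE is the standard deviation of the 12 replicate maximums.
Mean of replicates: (2.051 + 1.713 + 1.713 + 1.713 + 2.051 + 2.051 + 2.051 + 1.713 + 2.051 + 1.713 + 2.051 + 2.051) / 12 = 22.92200 / 12 = 1.91017
Sum of squared deviations: (+0.14083)² + (−0.19717)² + (−0.19717)² + (−0.19717)² + (+0.14083)² + (+0.14083)² + (+0.14083)² + (−0.19717)² + (+0.14083)² + (−0.19717)² + (+0.14083)² + (+0.14083)² = 0.33321
Variance = 0.33321 / 11 = 0.03029
SE* = √0.03029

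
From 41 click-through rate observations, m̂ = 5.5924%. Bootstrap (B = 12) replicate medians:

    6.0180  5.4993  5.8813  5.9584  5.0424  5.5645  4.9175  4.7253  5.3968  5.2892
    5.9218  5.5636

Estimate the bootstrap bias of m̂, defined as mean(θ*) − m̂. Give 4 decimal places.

mean(θ*) = (6.0180 + 5.4993 + 5.8813 + 5.9584 + 5.0424 + 5.5645 + 4.9175 + 4.7253 + 5.3968 + 5.2892 + 5.9218 + 5.5636) / 12 = 5.48151
bias = 5.48151 − 5.5924

bias = −0.1109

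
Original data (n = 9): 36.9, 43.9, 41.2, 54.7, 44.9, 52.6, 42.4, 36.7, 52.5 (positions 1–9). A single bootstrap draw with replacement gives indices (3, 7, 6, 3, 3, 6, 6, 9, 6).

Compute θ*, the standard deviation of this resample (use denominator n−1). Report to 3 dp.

Resample values: 41.2, 42.4, 52.6, 41.2, 41.2, 52.6, 52.6, 52.5, 52.6.
Mean = 47.6556; sum of squared deviations = 273.9022
s² = 273.9022 / 8 = 34.2378
s = √34.2378 = 5.851

θ* = 5.851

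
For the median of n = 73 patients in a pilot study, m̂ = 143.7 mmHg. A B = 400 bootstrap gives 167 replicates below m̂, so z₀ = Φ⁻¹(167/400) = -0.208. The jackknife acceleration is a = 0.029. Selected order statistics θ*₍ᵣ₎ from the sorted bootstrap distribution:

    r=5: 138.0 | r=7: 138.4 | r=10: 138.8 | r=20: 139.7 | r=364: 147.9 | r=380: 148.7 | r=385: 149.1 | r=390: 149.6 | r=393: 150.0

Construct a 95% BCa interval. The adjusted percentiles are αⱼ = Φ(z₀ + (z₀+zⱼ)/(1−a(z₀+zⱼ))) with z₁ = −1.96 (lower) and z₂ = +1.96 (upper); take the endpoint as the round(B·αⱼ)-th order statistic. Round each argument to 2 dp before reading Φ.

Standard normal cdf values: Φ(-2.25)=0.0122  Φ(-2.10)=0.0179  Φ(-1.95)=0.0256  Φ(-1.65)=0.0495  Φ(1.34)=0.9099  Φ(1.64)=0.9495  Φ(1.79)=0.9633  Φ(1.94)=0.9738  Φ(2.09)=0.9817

(138.0, 148.7)

Lower: z₀ + z₁ = -0.208 + (-1.960) = -2.168; 1 − a(z₀+z₁) = 1 − (0.029)(-2.168) = 1.0629; argument = -0.208 + (-2.168)/1.0629 = -2.2478 → -2.25.
α₁ = Φ(-2.25) = 0.0122; rank = round(400 × 0.0122) = 5; θ*₍5₎ = 138.0.
Upper: z₀ + z₂ = 1.752; 1 − a(z₀+z₂) = 0.9492; argument = 1.6378 → 1.64; α₂ = 0.9495; rank = 380; θ*₍380₎ = 148.7.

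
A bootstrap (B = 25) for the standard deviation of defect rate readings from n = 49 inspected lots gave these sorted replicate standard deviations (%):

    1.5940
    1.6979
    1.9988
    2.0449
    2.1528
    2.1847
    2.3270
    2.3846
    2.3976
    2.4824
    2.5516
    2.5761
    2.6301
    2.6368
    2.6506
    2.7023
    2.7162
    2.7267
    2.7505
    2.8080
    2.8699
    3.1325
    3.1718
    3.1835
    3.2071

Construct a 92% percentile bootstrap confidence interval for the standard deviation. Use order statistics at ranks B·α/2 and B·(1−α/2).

α = 0.08; lower rank = 25 × 0.040 = 1; upper rank = 25 × 0.960 = 24.
The 1st smallest replicate is 1.5940; the 24th is 3.1835.

(1.5940, 3.1835)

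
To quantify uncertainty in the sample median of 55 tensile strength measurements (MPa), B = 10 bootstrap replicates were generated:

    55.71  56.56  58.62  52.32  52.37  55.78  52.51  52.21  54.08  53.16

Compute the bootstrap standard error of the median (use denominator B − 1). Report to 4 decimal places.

Bootstrap SE is the standard deviation of the 10 replicate medians.
Mean of replicates: (55.71 + 56.56 + 58.62 + 52.32 + 52.37 + 55.78 + 52.51 + 52.21 + 54.08 + 53.16) / 10 = 543.32000 / 10 = 54.33200
Sum of squared deviations: (+1.37800)² + (+2.22800)² + (+4.28800)² + (−2.01200)² + (−1.96200)² + (+1.44800)² + (−1.82200)² + (−2.12200)² + (−0.25200)² + (−1.17200)² = 44.50376
Variance = 44.50376 / 9 = 4.94486
SE* = √4.94486

SE* = 2.2237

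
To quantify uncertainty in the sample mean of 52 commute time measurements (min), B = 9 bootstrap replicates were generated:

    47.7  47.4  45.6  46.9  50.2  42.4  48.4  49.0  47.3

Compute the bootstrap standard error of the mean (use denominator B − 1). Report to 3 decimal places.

Bootstrap SE is the standard deviation of the 9 replicate means.
Mean of replicates: (47.7 + 47.4 + 45.6 + 46.9 + 50.2 + 42.4 + 48.4 + 49.0 + 47.3) / 9 = 424.9000 / 9 = 47.2111
Sum of squared deviations: (+0.4889)² + (+0.1889)² + (−1.6111)² + (−0.3111)² + (+2.9889)² + (−4.8111)² + (+1.1889)² + (+1.7889)² + (+0.0889)² = 39.6689
Variance = 39.6689 / 8 = 4.9586
SE* = √4.9586

SE* = 2.227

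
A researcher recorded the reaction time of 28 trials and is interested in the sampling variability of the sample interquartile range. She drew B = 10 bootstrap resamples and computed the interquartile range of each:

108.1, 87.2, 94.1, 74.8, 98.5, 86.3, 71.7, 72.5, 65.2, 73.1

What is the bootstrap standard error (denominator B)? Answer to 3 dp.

Bootstrap SE is the standard deviation of the 10 replicate interquartile ranges.
Mean of replicates: (108.1 + 87.2 + 94.1 + 74.8 + 98.5 + 86.3 + 71.7 + 72.5 + 65.2 + 73.1) / 10 = 831.5000 / 10 = 83.1500
Sum of squared deviations: (+24.9500)² + (+4.0500)² + (+10.9500)² + (−8.3500)² + (+15.3500)² + (+3.1500)² + (−11.4500)² + (−10.6500)² + (−17.9500)² + (−10.0500)² = 1741.8050
Variance = 1741.8050 / 10 = 174.1805
SE* = √174.1805

SE* = 13.198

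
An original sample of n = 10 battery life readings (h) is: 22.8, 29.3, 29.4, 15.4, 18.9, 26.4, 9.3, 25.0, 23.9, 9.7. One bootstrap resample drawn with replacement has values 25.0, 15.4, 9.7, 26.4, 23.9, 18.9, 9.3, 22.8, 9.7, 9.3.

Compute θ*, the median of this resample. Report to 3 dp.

Sorted: 9.3, 9.3, 9.7, 9.7, 15.4, 18.9, 22.8, 23.9, 25.0, 26.4
Median = average of the two middle values = 17.150

θ* = 17.150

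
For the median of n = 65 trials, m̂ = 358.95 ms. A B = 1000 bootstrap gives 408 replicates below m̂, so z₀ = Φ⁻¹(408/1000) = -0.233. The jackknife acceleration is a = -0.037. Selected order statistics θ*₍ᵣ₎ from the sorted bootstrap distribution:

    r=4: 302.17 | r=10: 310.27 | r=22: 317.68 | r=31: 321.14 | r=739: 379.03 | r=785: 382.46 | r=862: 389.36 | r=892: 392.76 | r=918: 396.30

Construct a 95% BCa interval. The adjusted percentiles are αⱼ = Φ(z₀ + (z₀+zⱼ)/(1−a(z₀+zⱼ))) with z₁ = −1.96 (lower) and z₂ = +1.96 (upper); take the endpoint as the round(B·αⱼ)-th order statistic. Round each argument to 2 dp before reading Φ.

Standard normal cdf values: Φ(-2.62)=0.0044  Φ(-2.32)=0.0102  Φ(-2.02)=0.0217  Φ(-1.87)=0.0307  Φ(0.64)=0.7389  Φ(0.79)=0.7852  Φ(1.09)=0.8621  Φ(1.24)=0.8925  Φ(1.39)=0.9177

Lower: z₀ + z₁ = -0.233 + (-1.960) = -2.193; 1 − a(z₀+z₁) = 1 − (-0.037)(-2.193) = 0.9189; argument = -0.233 + (-2.193)/0.9189 = -2.6197 → -2.62.
α₁ = Φ(-2.62) = 0.0044; rank = round(1000 × 0.0044) = 4; θ*₍4₎ = 302.17.
Upper: z₀ + z₂ = 1.727; 1 − a(z₀+z₂) = 1.0639; argument = 1.3903 → 1.39; α₂ = 0.9177; rank = 918; θ*₍918₎ = 396.30.

(302.17, 396.30)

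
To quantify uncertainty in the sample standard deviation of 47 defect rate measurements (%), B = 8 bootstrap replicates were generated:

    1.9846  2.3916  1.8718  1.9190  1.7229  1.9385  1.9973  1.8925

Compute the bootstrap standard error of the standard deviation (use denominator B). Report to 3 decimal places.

Bootstrap SE is the standard deviation of the 8 replicate standard deviations.
Mean of replicates: (1.9846 + 2.3916 + 1.8718 + 1.9190 + 1.7229 + 1.9385 + 1.9973 + 1.8925) / 8 = 15.71820 / 8 = 1.96477
Sum of squared deviations: (+0.01982)² + (+0.42683)² + (−0.09298)² + (−0.04577)² + (−0.24187)² + (−0.02628)² + (+0.03253)² + (−0.07227)² = 0.25879
Variance = 0.25879 / 8 = 0.03235
SE* = √0.03235

SE* = 0.180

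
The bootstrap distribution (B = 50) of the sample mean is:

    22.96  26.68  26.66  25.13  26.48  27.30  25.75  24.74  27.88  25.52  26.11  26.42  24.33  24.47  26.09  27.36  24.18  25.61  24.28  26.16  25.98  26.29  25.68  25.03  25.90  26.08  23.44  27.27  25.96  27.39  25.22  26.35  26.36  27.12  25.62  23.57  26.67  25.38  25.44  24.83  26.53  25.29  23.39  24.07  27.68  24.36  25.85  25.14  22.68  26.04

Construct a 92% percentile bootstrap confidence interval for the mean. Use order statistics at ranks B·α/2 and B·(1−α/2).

(22.96, 27.39)

Sorted replicates: 22.68, 22.96, 23.39, 23.44, 23.57, 24.07, 24.18, 24.28, 24.33, 24.36, 24.47, 24.74, 24.83, 25.03, 25.13, 25.14, 25.22, 25.29, 25.38, 25.44, 25.52, 25.61, 25.62, 25.68, 25.75, 25.85, 25.90, 25.96, 25.98, 26.04, 26.08, 26.09, 26.11, 26.16, 26.29, 26.35, 26.36, 26.42, 26.48, 26.53, 26.66, 26.67, 26.68, 27.12, 27.27, 27.30, 27.36, 27.39, 27.68, 27.88
α = 0.08; lower rank = 50 × 0.040 = 2; upper rank = 50 × 0.960 = 48.
The 2nd smallest replicate is 22.96; the 48th is 27.39.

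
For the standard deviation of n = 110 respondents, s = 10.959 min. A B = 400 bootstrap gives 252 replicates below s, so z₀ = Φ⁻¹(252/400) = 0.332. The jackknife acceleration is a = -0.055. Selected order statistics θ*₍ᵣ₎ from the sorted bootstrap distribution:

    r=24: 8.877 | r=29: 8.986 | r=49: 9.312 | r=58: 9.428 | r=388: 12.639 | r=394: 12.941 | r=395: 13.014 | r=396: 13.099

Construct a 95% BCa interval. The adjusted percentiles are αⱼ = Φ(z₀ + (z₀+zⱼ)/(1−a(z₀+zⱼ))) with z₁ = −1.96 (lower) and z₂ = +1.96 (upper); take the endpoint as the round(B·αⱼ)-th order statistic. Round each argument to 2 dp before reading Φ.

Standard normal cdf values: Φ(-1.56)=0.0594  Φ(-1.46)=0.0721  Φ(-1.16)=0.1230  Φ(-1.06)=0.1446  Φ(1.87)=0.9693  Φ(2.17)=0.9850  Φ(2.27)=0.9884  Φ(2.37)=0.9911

(8.986, 13.099)

Lower: z₀ + z₁ = 0.332 + (-1.960) = -1.628; 1 − a(z₀+z₁) = 1 − (-0.055)(-1.628) = 0.9105; argument = 0.332 + (-1.628)/0.9105 = -1.4561 → -1.46.
α₁ = Φ(-1.46) = 0.0721; rank = round(400 × 0.0721) = 29; θ*₍29₎ = 8.986.
Upper: z₀ + z₂ = 2.292; 1 − a(z₀+z₂) = 1.1261; argument = 2.3674 → 2.37; α₂ = 0.9911; rank = 396; θ*₍396₎ = 13.099.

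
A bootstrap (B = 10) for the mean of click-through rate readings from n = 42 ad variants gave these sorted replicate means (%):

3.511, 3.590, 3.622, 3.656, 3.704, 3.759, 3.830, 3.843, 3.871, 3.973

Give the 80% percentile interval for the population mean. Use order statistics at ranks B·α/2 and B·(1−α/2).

α = 0.20; lower rank = 10 × 0.100 = 1; upper rank = 10 × 0.900 = 9.
The 1st smallest replicate is 3.511; the 9th is 3.871.

(3.511, 3.871)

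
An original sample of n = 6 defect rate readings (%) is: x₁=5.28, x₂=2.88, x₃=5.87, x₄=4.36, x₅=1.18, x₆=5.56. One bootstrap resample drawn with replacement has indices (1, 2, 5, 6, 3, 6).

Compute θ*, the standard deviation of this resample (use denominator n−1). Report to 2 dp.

θ* = 1.91

Resample values: 5.28, 2.88, 1.18, 5.56, 5.87, 5.56.
Mean = 4.3883; sum of squared deviations = 18.3045
s² = 18.3045 / 5 = 3.6609
s = √3.6609 = 1.91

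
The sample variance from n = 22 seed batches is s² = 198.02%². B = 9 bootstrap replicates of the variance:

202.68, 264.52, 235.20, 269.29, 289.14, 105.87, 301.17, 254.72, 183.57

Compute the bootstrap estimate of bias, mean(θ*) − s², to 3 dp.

bias = +35.998

mean(θ*) = (202.68 + 264.52 + 235.20 + 269.29 + 289.14 + 105.87 + 301.17 + 254.72 + 183.57) / 9 = 234.0178
bias = 234.0178 − 198.02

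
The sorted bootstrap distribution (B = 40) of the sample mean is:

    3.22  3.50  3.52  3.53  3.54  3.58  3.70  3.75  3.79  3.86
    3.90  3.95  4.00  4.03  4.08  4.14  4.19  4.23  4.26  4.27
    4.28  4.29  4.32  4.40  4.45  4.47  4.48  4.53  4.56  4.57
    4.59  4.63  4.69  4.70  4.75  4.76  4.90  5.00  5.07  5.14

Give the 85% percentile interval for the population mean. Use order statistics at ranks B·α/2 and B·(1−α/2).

(3.52, 4.90)

α = 0.15; lower rank = 40 × 0.075 = 3; upper rank = 40 × 0.925 = 37.
The 3rd smallest replicate is 3.52; the 37th is 4.90.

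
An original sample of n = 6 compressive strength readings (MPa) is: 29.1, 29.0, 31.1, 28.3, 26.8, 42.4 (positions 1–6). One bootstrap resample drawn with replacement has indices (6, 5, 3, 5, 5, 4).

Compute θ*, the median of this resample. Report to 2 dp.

Resample values: 42.4, 26.8, 31.1, 26.8, 26.8, 28.3.
Sorted: 26.8, 26.8, 26.8, 28.3, 31.1, 42.4
Median = average of the two middle values = 27.55

θ* = 27.55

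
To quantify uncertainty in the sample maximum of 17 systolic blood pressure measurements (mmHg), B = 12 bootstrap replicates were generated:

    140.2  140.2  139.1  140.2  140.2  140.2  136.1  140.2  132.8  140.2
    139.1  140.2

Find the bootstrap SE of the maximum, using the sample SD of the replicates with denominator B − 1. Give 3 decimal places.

SE* = 2.303

Bootstrap SE is the standard deviation of the 12 replicate maximums.
Mean of replicates: (140.2 + 140.2 + 139.1 + 140.2 + 140.2 + 140.2 + 136.1 + 140.2 + 132.8 + 140.2 + 139.1 + 140.2) / 12 = 1668.7000 / 12 = 139.0583
Sum of squared deviations: (+1.1417)² + (+1.1417)² + (+0.0417)² + (+1.1417)² + (+1.1417)² + (+1.1417)² + (−2.9583)² + (+1.1417)² + (−6.2583)² + (+1.1417)² + (+0.0417)² + (+1.1417)² = 58.3492
Variance = 58.3492 / 11 = 5.3045
SE* = √5.3045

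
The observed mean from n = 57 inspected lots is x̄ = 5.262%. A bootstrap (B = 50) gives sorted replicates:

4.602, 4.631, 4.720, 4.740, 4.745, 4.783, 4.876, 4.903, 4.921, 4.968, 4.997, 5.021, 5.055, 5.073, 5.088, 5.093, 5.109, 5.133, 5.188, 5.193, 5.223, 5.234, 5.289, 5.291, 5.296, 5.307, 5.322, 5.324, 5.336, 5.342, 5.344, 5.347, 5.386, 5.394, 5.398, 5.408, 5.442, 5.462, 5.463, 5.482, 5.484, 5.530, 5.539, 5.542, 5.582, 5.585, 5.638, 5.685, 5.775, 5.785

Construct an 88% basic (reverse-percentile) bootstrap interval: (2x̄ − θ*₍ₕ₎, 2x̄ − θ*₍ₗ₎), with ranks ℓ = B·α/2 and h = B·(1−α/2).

(4.886, 5.804)

Percentile endpoints at ranks 3 and 47: θ*₍3₎ = 4.720, θ*₍47₎ = 5.638.
Basic interval reflects these around x̄:
  lower = 2 × 5.262 − 5.638 = 4.886
  upper = 2 × 5.262 − 4.720 = 5.804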